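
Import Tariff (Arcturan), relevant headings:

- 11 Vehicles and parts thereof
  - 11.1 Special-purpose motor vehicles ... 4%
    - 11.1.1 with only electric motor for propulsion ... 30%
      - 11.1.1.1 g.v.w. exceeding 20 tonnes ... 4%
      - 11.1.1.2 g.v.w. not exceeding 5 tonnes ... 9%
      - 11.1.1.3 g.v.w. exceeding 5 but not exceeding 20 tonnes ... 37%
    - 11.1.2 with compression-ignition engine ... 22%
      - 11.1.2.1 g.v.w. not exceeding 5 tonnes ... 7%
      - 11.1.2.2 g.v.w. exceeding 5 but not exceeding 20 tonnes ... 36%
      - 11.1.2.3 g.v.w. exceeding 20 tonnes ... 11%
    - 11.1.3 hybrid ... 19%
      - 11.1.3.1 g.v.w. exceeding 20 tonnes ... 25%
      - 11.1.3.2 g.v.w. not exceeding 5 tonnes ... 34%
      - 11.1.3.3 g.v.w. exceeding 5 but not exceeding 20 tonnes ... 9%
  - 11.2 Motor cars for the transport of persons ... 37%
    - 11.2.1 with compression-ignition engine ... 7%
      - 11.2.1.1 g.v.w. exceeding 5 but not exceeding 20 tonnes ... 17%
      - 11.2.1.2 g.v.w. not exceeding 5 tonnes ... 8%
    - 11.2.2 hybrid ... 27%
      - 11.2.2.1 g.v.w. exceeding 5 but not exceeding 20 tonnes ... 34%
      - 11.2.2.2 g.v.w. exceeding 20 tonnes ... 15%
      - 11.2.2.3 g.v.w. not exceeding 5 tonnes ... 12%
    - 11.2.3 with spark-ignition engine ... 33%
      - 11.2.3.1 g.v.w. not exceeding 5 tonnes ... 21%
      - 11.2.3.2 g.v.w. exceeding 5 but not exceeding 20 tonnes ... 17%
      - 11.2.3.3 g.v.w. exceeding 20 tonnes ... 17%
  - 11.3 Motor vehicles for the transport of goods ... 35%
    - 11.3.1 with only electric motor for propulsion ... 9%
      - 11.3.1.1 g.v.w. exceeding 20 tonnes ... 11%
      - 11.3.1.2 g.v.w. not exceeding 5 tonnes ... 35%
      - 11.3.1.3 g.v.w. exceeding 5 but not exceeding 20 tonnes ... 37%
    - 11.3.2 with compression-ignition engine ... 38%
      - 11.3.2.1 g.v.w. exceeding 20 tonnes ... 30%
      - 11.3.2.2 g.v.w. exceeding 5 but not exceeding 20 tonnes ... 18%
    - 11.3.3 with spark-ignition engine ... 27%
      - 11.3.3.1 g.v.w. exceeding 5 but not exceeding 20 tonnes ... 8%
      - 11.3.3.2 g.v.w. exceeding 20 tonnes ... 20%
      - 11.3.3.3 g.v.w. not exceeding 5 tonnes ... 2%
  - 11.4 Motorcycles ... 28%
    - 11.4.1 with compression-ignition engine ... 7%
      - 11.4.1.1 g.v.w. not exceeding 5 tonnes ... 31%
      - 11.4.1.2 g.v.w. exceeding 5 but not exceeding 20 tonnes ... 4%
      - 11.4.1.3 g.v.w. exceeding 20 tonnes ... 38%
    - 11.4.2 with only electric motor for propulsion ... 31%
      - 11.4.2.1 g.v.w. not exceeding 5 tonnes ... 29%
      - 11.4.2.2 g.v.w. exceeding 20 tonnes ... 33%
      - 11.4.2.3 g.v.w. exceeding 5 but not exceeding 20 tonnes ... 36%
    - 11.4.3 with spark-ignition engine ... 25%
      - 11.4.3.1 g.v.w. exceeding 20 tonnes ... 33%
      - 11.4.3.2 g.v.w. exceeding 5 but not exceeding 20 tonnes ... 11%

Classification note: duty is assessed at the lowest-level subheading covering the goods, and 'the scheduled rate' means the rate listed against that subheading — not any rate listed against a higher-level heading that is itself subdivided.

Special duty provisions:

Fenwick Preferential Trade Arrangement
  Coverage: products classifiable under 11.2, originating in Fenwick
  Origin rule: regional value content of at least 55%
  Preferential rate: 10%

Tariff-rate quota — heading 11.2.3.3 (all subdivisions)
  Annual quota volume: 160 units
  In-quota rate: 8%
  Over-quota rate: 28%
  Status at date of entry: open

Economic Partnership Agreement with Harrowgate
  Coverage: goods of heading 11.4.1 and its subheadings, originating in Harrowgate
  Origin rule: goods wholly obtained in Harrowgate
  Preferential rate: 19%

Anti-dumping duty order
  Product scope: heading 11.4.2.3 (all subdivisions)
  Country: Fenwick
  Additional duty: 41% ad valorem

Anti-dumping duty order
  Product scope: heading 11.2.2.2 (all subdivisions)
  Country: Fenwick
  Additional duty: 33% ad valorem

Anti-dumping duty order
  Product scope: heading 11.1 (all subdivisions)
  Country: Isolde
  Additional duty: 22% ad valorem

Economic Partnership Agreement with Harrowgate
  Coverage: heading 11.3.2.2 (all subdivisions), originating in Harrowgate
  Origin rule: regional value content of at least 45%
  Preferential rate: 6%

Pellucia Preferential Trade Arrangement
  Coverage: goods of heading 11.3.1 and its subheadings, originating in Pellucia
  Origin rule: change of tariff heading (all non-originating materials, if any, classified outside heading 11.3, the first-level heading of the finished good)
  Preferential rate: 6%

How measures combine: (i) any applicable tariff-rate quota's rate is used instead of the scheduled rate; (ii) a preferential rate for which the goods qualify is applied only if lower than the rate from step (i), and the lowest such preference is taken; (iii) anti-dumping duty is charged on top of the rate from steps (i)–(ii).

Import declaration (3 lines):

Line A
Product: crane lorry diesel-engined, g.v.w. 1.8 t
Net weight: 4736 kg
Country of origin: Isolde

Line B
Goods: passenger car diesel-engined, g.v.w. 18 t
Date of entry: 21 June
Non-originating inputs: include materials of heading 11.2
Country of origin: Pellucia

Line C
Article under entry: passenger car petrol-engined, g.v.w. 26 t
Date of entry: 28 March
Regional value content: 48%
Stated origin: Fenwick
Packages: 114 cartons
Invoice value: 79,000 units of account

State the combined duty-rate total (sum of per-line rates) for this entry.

Line A: crane lorry → 11.1; diesel-engined → 11.1.2; g.v.w. 1.8 t → 11.1.2.1. Scheduled 7%. anti-dumping (Isolde, 11.1): +22%; total 7% + 22% = 29%. → 29%.
Line B: passenger car → 11.2; diesel-engined → 11.2.1; g.v.w. 18 t → 11.2.1.1. Scheduled 17%. Pellucia agreement on 11.3.1: 11.2.1.1 not covered. → 17%.
Line C: passenger car → 11.2; petrol-engined → 11.2.3; g.v.w. 26 t → 11.2.3.3. Scheduled 17%. quota on 11.2.3.3 open → in-quota 8%; Fenwick agreement on 11.2: RVC < 55%. → 8%.
Sum: 29% + 17% + 8% = 54%.

54%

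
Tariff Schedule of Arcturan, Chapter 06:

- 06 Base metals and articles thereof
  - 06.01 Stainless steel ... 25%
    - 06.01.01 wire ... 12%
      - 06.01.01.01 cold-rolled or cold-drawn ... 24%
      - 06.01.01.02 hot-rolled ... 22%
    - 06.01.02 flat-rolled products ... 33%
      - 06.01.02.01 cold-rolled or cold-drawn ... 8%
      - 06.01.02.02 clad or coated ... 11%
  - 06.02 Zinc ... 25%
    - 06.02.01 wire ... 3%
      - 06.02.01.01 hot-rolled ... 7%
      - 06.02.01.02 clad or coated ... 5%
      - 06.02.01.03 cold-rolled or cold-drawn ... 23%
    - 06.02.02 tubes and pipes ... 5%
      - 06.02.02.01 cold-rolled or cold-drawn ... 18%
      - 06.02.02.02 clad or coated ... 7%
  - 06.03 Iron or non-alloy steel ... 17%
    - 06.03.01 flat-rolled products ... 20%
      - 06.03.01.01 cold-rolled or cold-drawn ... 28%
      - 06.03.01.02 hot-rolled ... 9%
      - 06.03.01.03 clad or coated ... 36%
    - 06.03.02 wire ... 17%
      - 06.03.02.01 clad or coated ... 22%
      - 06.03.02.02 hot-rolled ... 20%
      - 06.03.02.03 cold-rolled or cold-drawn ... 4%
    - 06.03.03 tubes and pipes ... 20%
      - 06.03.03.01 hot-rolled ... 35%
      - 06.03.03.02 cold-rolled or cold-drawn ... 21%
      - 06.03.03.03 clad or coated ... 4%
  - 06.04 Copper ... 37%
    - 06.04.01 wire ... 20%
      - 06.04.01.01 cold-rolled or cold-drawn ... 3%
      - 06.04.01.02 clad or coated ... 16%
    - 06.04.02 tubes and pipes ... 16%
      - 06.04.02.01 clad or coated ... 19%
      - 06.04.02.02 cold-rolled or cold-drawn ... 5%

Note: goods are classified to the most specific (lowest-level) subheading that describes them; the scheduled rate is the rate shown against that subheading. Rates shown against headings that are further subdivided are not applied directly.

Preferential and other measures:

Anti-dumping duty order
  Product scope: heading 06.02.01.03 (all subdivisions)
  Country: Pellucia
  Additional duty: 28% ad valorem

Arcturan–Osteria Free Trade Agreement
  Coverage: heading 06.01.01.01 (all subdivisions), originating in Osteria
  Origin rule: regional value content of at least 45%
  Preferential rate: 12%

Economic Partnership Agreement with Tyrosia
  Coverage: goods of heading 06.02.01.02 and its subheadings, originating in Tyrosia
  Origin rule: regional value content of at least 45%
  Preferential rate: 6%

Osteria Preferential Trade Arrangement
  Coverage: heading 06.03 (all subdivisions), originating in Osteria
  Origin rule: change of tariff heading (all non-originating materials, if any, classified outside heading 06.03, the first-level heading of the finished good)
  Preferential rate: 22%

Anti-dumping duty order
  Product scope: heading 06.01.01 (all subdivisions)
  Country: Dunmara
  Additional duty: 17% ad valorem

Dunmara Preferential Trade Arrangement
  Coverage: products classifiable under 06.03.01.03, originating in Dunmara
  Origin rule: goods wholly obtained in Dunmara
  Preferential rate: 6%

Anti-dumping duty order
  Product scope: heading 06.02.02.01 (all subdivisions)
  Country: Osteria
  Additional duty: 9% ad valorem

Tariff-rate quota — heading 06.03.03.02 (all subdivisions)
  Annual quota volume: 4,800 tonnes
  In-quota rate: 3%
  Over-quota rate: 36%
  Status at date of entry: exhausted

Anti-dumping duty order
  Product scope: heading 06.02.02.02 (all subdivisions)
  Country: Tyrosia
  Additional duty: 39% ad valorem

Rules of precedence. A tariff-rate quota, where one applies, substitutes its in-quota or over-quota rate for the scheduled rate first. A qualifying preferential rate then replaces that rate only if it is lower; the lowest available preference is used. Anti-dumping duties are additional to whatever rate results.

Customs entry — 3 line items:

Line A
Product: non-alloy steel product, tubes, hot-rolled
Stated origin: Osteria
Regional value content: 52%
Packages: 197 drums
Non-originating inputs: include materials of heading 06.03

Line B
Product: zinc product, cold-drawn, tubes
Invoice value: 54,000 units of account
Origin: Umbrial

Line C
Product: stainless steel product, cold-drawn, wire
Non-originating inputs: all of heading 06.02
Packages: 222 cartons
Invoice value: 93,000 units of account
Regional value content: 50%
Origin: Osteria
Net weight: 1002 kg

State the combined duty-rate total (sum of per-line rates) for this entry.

Line A: non-alloy steel → 06.03; tubes → 06.03.03; hot-rolled → 06.03.03.01. Scheduled 35%. Osteria agreement on 06.01.01.01: 06.03.03.01 not covered; Osteria agreement on 06.03: CTH not met. → 35%.
Line B: zinc → 06.02; tubes → 06.02.02; cold-drawn → 06.02.02.01. Scheduled 18%. No special measure applies. → 18%.
Line C: stainless steel → 06.01; wire → 06.01.01; cold-drawn → 06.01.01.01. Scheduled 24%. Osteria agreement on 06.01.01.01: RVC ≥ 45% → 12% available; Osteria agreement on 06.03: 06.01.01.01 not covered; preferential 12%. → 12%.
Sum: 35% + 18% + 12% = 65%.

65%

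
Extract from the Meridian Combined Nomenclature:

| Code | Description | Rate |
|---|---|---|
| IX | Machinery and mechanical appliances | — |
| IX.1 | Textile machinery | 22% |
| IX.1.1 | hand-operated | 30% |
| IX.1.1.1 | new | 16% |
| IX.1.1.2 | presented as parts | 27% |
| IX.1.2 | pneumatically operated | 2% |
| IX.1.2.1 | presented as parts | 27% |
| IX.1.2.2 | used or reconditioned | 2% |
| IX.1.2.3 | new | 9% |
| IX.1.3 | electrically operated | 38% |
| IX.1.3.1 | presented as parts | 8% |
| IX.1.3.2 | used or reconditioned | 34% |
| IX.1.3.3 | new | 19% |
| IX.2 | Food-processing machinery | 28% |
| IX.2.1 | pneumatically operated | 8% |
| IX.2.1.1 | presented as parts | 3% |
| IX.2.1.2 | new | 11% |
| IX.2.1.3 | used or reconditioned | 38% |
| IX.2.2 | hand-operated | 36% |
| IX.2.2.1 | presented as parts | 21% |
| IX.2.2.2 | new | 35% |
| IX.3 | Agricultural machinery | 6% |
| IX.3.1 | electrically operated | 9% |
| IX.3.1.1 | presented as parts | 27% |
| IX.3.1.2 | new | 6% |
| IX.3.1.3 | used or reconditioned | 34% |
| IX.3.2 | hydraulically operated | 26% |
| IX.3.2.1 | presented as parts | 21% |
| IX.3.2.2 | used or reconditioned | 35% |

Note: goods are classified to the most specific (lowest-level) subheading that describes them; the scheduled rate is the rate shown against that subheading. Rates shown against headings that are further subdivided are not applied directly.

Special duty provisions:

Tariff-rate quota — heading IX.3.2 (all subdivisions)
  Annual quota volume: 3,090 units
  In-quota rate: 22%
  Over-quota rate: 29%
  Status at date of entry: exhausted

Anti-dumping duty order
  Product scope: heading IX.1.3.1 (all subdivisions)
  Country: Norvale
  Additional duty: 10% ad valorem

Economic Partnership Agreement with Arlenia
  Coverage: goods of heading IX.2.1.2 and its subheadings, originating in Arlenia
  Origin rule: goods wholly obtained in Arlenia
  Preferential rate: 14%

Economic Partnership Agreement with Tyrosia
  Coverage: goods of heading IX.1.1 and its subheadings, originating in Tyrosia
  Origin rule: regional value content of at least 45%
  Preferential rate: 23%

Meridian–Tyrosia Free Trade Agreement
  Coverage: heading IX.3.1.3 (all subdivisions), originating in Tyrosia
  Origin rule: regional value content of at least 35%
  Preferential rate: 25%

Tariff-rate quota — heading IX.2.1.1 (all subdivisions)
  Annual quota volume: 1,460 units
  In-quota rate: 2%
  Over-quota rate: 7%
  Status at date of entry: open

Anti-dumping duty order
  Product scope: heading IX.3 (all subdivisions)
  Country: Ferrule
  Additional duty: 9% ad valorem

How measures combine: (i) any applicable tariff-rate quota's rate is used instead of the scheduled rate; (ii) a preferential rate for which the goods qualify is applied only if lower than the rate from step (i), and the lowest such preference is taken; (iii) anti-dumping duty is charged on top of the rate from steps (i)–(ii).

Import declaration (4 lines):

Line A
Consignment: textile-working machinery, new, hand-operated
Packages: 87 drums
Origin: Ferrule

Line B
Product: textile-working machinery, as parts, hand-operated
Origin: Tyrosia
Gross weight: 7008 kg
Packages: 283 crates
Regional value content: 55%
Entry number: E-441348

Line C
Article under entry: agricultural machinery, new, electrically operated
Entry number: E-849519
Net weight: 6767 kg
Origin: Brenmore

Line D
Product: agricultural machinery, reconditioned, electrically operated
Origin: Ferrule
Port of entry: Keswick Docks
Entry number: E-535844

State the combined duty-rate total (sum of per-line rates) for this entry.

88%

Line A: textile-working → IX.1; hand-operated → IX.1.1; new → IX.1.1.1. Scheduled 16%. No special measure applies. → 16%.
Line B: textile-working → IX.1; hand-operated → IX.1.1; as parts → IX.1.1.2. Scheduled 27%. Tyrosia agreement on IX.1.1: RVC ≥ 45% → 23% available; Tyrosia agreement on IX.3.1.3: IX.1.1.2 not covered; preferential 23%. → 23%.
Line C: agricultural → IX.3; electrically operated → IX.3.1; new → IX.3.1.2. Scheduled 6%. No special measure applies. → 6%.
Line D: agricultural → IX.3; electrically operated → IX.3.1; reconditioned → IX.3.1.3. Scheduled 34%. anti-dumping (Ferrule, IX.3): +9%; total 34% + 9% = 43%. → 43%.
Sum: 16% + 23% + 6% + 43% = 88%.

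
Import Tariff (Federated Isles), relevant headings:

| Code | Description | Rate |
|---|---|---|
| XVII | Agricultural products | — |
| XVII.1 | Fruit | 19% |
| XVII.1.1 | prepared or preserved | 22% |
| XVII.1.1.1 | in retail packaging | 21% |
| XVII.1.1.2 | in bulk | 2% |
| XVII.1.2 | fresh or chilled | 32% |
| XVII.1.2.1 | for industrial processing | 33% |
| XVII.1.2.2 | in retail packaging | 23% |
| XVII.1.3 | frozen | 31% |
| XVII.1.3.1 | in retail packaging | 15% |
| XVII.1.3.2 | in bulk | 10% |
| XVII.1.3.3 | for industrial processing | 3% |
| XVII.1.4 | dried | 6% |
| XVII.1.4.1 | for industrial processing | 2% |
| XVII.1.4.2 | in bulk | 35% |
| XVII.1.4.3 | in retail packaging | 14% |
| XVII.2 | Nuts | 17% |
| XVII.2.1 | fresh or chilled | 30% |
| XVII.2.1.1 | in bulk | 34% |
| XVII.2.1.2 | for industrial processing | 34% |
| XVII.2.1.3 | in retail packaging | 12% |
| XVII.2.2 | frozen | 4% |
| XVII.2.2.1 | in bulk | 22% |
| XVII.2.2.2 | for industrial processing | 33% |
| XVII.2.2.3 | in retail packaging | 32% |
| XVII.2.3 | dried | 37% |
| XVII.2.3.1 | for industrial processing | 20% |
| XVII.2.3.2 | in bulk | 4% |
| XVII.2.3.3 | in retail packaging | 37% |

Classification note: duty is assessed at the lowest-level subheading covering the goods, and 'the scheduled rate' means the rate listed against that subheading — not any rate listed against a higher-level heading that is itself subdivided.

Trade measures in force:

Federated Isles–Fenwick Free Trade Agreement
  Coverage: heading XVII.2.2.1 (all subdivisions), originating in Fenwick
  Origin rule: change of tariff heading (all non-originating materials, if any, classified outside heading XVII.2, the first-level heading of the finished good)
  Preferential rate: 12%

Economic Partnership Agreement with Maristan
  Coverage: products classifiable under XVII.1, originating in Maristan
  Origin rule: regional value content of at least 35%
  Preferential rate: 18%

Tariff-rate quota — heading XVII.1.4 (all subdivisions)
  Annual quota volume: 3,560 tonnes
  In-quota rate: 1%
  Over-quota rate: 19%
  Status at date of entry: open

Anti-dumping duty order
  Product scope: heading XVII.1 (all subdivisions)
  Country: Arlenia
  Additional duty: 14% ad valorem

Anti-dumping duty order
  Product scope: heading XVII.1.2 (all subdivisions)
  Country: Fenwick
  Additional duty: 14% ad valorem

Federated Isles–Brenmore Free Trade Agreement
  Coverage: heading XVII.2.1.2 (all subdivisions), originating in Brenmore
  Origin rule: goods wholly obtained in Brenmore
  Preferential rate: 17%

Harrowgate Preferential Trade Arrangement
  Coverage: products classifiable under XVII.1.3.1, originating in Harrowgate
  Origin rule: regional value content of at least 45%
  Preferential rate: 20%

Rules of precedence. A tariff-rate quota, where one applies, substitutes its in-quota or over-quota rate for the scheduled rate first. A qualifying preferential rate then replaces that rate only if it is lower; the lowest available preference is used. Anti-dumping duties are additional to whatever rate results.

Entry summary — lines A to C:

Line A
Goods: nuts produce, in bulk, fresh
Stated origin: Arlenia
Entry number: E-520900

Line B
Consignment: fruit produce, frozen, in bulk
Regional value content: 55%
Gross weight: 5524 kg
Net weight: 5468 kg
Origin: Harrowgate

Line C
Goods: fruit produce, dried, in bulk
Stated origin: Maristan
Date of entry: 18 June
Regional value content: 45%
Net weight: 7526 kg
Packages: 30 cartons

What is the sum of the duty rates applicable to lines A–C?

45%

Line A: nuts → XVII.2; fresh → XVII.2.1; in bulk → XVII.2.1.1. Scheduled 34%. No special measure applies. → 34%.
Line B: fruit → XVII.1; frozen → XVII.1.3; in bulk → XVII.1.3.2. Scheduled 10%. Harrowgate agreement on XVII.1.3.1: XVII.1.3.2 not covered. → 10%.
Line C: fruit → XVII.1; dried → XVII.1.4; in bulk → XVII.1.4.2. Scheduled 35%. quota on XVII.1.4 open → in-quota 1%; Maristan agreement on XVII.1: RVC ≥ 35% → 18% available; preference 18% not lower than 1% → no reduction. → 1%.
Sum: 34% + 10% + 1% = 45%.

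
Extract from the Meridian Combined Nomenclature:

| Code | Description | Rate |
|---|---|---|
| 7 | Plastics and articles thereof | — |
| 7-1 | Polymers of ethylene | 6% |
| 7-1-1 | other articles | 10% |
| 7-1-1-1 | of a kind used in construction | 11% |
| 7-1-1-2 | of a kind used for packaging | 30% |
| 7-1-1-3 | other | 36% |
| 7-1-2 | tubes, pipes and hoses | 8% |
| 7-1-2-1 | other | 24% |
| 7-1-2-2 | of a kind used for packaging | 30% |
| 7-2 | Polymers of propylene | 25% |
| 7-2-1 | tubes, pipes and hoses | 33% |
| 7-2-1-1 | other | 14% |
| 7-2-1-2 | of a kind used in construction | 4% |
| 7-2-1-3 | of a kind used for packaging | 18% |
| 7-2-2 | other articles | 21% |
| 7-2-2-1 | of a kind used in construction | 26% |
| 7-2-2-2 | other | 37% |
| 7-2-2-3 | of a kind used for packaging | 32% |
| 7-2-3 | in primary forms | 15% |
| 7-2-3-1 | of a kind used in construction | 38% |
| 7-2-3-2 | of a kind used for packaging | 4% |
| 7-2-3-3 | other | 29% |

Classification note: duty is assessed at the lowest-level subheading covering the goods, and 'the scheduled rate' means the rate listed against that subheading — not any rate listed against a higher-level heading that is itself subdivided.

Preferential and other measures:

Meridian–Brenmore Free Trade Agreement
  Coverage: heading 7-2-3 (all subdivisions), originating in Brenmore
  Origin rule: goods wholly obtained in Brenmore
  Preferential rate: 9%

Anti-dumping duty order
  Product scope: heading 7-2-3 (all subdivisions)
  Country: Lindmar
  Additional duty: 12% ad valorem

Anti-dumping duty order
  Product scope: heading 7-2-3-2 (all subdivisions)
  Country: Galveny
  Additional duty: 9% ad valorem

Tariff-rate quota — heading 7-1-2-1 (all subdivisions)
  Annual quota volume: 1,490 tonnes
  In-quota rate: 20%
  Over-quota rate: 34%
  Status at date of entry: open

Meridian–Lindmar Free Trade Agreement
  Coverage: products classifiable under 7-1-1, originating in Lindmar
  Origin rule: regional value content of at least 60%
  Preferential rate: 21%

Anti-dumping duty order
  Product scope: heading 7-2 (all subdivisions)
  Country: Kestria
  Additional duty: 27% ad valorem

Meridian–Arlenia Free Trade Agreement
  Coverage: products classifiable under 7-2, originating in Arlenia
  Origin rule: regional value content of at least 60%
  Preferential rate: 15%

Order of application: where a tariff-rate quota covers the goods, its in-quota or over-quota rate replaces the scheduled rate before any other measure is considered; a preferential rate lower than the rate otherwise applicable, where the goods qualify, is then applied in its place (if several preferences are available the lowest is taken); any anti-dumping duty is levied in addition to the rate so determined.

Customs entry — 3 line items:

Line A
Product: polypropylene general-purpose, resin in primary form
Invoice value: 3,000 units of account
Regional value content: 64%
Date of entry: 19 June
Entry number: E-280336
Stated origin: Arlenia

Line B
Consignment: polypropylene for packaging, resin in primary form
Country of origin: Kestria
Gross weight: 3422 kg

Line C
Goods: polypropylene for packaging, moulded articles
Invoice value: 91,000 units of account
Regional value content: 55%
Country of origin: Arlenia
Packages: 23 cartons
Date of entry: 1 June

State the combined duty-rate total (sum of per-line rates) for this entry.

78%

Line A: polypropylene → 7-2; resin in primary form → 7-2-3; general-purpose → 7-2-3-3. Scheduled 29%. Arlenia agreement on 7-2: RVC ≥ 60% → 15% available; preferential 15%. → 15%.
Line B: polypropylene → 7-2; resin in primary form → 7-2-3; for packaging → 7-2-3-2. Scheduled 4%. anti-dumping (Kestria, 7-2): +27%; total 4% + 27% = 31%. → 31%.
Line C: polypropylene → 7-2; moulded articles → 7-2-2; for packaging → 7-2-2-3. Scheduled 32%. Arlenia agreement on 7-2: RVC < 60%. → 32%.
Sum: 15% + 31% + 32% = 78%.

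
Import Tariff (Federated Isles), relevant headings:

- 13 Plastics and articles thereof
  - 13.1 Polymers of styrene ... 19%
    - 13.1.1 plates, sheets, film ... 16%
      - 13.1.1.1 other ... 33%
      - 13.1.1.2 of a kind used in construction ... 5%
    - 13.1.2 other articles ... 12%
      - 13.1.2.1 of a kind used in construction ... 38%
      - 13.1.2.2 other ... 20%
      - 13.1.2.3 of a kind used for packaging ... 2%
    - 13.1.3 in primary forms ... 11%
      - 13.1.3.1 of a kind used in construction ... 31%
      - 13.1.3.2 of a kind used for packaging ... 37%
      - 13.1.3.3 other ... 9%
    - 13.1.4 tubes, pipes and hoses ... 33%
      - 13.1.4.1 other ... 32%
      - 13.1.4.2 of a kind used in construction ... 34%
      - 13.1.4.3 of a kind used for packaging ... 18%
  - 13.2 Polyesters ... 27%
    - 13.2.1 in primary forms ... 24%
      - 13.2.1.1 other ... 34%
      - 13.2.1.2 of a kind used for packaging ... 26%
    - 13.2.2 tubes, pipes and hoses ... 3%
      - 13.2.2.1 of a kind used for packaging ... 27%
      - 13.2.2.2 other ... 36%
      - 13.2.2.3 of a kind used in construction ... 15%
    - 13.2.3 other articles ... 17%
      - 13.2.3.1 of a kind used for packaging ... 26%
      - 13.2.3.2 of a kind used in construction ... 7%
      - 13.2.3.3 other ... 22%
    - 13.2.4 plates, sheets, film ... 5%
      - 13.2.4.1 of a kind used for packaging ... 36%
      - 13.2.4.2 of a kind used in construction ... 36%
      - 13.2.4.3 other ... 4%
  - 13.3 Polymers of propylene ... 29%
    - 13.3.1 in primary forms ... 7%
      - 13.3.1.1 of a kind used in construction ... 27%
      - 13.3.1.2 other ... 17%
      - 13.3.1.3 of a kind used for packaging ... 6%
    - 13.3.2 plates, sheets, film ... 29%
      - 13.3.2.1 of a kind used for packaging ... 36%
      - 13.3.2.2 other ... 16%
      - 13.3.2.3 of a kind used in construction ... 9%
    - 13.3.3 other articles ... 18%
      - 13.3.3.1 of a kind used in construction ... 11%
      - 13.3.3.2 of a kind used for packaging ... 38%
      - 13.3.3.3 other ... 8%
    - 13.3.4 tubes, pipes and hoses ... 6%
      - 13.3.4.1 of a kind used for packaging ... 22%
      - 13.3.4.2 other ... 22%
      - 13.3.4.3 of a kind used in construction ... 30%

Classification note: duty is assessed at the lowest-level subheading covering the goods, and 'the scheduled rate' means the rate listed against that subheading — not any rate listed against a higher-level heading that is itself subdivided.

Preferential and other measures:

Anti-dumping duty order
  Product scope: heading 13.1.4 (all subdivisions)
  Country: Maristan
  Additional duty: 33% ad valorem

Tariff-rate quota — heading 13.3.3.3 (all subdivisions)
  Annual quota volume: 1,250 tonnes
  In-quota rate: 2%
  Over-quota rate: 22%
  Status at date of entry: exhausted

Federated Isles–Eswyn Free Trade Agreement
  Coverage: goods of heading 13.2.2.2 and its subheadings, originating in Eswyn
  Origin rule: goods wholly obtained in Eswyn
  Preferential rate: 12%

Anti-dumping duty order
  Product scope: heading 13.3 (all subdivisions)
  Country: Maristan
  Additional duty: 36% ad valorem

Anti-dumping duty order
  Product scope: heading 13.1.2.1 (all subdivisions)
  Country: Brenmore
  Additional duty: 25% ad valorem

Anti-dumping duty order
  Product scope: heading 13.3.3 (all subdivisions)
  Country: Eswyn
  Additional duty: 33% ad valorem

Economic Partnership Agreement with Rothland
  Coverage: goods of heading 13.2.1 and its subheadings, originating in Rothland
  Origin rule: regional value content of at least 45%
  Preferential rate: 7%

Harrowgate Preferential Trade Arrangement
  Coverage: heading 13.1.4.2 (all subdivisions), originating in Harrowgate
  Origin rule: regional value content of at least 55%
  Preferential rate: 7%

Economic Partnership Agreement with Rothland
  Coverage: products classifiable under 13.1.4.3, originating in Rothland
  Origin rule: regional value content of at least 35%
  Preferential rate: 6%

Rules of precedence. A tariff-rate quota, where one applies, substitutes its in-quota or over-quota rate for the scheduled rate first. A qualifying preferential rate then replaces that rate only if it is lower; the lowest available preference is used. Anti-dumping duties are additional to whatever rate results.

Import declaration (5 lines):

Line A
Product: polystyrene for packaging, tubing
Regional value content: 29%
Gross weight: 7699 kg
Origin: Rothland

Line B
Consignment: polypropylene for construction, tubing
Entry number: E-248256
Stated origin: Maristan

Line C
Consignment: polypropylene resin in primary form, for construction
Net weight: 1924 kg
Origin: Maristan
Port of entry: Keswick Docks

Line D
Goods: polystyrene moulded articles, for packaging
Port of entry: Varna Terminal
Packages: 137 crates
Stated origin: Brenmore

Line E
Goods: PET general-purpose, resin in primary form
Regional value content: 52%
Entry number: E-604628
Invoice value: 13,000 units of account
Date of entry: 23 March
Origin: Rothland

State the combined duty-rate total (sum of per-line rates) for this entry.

156%

Line A: polystyrene → 13.1; tubing → 13.1.4; for packaging → 13.1.4.3. Scheduled 18%. Rothland agreement on 13.2.1: 13.1.4.3 not covered; Rothland agreement on 13.1.4.3: RVC < 35%. → 18%.
Line B: polypropylene → 13.3; tubing → 13.3.4; for construction → 13.3.4.3. Scheduled 30%. anti-dumping (Maristan, 13.3): +36%; total 30% + 36% = 66%. → 66%.
Line C: polypropylene → 13.3; resin in primary form → 13.3.1; for construction → 13.3.1.1. Scheduled 27%. anti-dumping (Maristan, 13.3): +36%; total 27% + 36% = 63%. → 63%.
Line D: polystyrene → 13.1; moulded articles → 13.1.2; for packaging → 13.1.2.3. Scheduled 2%. No special measure applies. → 2%.
Line E: PET → 13.2; resin in primary form → 13.2.1; general-purpose → 13.2.1.1. Scheduled 34%. Rothland agreement on 13.2.1: RVC ≥ 45% → 7% available; Rothland agreement on 13.1.4.3: 13.2.1.1 not covered; preferential 7%. → 7%.
Sum: 18% + 66% + 63% + 2% + 7% = 156%.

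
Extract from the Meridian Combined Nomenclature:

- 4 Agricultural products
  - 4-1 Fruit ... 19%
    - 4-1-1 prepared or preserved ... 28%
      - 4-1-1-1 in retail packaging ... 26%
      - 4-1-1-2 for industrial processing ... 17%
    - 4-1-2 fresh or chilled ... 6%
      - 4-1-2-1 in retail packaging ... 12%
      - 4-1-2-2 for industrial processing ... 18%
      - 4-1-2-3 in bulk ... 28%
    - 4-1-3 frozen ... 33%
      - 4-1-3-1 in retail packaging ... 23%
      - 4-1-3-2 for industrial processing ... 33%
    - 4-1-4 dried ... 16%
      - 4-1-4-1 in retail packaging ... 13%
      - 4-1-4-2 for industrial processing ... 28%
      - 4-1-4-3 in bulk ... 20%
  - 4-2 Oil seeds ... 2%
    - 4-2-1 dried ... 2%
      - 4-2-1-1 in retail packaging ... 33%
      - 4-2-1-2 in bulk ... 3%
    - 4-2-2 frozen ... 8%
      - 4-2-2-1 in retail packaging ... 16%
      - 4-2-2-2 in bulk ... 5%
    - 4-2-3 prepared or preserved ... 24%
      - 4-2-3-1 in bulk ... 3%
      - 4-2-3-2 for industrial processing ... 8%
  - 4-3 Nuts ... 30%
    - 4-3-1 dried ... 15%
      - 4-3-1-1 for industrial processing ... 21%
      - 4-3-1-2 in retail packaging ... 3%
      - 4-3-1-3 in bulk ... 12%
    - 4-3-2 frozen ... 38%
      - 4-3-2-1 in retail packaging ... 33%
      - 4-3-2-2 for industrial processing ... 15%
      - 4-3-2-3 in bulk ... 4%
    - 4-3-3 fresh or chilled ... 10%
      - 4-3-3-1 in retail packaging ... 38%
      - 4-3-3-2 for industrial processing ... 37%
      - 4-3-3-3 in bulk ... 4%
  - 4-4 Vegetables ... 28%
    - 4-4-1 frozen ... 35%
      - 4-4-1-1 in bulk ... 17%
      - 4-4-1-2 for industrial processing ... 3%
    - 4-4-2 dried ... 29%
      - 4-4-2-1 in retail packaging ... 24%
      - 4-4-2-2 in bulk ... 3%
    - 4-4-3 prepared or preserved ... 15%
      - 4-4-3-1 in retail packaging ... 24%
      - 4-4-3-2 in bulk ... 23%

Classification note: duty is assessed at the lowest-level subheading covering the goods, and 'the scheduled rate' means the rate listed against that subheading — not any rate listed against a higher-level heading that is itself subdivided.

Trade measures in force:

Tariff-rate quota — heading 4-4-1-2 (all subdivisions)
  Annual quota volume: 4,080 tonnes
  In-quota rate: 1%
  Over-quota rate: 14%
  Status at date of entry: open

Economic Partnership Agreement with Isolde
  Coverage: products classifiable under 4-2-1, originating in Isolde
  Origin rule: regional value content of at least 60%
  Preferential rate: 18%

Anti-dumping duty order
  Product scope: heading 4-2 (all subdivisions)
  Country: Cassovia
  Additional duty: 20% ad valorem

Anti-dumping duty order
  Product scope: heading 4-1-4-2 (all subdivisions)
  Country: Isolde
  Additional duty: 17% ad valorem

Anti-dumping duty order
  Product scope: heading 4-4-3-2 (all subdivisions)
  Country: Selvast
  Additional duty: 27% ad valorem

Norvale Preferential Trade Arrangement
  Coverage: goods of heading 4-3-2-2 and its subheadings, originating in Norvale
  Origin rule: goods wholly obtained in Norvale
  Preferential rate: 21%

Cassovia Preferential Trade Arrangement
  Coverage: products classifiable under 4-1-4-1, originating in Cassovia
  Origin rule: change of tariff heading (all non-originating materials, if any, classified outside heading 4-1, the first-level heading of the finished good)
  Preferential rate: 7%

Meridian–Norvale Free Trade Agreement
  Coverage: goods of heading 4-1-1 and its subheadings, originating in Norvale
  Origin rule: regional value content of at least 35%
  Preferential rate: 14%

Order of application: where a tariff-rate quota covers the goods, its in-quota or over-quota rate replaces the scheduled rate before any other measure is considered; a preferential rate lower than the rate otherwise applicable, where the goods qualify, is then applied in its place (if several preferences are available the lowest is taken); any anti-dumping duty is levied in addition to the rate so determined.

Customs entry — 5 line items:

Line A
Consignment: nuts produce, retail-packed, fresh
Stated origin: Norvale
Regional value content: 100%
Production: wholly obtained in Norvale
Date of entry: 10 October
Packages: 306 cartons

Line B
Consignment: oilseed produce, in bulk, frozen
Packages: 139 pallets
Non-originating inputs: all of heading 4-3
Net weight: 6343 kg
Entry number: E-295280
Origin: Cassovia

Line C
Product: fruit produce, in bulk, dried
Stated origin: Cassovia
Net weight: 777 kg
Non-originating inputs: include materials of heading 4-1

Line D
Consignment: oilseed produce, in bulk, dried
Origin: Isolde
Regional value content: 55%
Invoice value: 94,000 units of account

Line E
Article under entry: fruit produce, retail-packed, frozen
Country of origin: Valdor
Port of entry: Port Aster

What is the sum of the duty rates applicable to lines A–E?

109%

Line A: nuts → 4-3; fresh → 4-3-3; retail-packed → 4-3-3-1. Scheduled 38%. Norvale agreement on 4-3-2-2: 4-3-3-1 not covered; Norvale agreement on 4-1-1: 4-3-3-1 not covered. → 38%.
Line B: oilseed → 4-2; frozen → 4-2-2; in bulk → 4-2-2-2. Scheduled 5%. Cassovia agreement on 4-1-4-1: 4-2-2-2 not covered; anti-dumping (Cassovia, 4-2): +20%; total 5% + 20% = 25%. → 25%.
Line C: fruit → 4-1; dried → 4-1-4; in bulk → 4-1-4-3. Scheduled 20%. Cassovia agreement on 4-1-4-1: 4-1-4-3 not covered. → 20%.
Line D: oilseed → 4-2; dried → 4-2-1; in bulk → 4-2-1-2. Scheduled 3%. Isolde agreement on 4-2-1: RVC < 60%. → 3%.
Line E: fruit → 4-1; frozen → 4-1-3; retail-packed → 4-1-3-1. Scheduled 23%. No special measure applies. → 23%.
Sum: 38% + 25% + 20% + 3% + 23% = 109%.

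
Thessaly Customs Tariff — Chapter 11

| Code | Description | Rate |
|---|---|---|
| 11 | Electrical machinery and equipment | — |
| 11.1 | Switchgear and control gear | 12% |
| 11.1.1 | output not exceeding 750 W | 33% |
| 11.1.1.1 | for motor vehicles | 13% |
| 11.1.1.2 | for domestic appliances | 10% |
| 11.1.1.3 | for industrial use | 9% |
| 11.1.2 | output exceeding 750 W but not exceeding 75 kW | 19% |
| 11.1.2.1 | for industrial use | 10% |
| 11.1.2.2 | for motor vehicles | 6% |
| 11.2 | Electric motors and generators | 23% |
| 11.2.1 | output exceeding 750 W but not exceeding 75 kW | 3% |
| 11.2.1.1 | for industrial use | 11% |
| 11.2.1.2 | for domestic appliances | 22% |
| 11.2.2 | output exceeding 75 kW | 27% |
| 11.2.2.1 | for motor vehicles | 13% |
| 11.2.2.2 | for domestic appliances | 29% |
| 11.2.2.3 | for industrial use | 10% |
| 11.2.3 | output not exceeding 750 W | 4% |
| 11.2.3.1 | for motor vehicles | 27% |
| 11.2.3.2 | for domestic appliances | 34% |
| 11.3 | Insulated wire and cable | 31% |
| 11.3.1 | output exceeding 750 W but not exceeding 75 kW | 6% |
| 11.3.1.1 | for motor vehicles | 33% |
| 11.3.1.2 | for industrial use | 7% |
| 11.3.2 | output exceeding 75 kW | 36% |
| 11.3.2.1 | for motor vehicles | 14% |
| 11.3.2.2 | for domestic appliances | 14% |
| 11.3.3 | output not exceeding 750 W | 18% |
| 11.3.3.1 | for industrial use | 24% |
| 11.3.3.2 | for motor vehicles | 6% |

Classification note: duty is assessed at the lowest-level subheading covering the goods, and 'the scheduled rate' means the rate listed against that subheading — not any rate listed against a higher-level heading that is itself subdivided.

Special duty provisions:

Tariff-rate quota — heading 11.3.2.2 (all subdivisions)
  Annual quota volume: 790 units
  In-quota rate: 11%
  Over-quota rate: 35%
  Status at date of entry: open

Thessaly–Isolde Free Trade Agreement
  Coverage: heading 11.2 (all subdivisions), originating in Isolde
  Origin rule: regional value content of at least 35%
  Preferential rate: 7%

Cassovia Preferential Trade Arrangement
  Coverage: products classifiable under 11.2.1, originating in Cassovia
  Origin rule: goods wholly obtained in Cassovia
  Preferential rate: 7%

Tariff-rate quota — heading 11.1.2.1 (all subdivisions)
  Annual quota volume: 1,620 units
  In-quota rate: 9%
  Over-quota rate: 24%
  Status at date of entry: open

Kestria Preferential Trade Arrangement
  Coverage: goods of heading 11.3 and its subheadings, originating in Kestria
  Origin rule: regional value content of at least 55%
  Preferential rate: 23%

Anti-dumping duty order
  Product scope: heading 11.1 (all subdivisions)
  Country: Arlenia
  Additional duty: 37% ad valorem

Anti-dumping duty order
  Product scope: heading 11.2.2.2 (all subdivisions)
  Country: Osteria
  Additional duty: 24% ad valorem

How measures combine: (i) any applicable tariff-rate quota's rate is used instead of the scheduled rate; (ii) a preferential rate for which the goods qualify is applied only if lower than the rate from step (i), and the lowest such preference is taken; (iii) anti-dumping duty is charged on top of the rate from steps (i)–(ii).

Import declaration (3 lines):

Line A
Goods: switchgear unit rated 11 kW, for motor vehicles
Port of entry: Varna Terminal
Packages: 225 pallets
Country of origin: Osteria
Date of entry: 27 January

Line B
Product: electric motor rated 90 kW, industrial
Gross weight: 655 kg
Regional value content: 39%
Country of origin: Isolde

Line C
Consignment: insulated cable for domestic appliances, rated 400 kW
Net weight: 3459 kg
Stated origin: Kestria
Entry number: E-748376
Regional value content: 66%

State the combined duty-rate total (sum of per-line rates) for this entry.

24%

Line A: switchgear unit → 11.1; rated 11 kW → 11.1.2; for motor vehicles → 11.1.2.2. Scheduled 6%. No special measure applies. → 6%.
Line B: electric motor → 11.2; rated 90 kW → 11.2.2; industrial → 11.2.2.3. Scheduled 10%. Isolde agreement on 11.2: RVC ≥ 35% → 7% available; preferential 7%. → 7%.
Line C: insulated cable → 11.3; rated 400 kW → 11.3.2; for domestic appliances → 11.3.2.2. Scheduled 14%. quota on 11.3.2.2 open → in-quota 11%; Kestria agreement on 11.3: RVC ≥ 55% → 23% available; preference 23% not lower than 11% → no reduction. → 11%.
Sum: 6% + 7% + 11% = 24%.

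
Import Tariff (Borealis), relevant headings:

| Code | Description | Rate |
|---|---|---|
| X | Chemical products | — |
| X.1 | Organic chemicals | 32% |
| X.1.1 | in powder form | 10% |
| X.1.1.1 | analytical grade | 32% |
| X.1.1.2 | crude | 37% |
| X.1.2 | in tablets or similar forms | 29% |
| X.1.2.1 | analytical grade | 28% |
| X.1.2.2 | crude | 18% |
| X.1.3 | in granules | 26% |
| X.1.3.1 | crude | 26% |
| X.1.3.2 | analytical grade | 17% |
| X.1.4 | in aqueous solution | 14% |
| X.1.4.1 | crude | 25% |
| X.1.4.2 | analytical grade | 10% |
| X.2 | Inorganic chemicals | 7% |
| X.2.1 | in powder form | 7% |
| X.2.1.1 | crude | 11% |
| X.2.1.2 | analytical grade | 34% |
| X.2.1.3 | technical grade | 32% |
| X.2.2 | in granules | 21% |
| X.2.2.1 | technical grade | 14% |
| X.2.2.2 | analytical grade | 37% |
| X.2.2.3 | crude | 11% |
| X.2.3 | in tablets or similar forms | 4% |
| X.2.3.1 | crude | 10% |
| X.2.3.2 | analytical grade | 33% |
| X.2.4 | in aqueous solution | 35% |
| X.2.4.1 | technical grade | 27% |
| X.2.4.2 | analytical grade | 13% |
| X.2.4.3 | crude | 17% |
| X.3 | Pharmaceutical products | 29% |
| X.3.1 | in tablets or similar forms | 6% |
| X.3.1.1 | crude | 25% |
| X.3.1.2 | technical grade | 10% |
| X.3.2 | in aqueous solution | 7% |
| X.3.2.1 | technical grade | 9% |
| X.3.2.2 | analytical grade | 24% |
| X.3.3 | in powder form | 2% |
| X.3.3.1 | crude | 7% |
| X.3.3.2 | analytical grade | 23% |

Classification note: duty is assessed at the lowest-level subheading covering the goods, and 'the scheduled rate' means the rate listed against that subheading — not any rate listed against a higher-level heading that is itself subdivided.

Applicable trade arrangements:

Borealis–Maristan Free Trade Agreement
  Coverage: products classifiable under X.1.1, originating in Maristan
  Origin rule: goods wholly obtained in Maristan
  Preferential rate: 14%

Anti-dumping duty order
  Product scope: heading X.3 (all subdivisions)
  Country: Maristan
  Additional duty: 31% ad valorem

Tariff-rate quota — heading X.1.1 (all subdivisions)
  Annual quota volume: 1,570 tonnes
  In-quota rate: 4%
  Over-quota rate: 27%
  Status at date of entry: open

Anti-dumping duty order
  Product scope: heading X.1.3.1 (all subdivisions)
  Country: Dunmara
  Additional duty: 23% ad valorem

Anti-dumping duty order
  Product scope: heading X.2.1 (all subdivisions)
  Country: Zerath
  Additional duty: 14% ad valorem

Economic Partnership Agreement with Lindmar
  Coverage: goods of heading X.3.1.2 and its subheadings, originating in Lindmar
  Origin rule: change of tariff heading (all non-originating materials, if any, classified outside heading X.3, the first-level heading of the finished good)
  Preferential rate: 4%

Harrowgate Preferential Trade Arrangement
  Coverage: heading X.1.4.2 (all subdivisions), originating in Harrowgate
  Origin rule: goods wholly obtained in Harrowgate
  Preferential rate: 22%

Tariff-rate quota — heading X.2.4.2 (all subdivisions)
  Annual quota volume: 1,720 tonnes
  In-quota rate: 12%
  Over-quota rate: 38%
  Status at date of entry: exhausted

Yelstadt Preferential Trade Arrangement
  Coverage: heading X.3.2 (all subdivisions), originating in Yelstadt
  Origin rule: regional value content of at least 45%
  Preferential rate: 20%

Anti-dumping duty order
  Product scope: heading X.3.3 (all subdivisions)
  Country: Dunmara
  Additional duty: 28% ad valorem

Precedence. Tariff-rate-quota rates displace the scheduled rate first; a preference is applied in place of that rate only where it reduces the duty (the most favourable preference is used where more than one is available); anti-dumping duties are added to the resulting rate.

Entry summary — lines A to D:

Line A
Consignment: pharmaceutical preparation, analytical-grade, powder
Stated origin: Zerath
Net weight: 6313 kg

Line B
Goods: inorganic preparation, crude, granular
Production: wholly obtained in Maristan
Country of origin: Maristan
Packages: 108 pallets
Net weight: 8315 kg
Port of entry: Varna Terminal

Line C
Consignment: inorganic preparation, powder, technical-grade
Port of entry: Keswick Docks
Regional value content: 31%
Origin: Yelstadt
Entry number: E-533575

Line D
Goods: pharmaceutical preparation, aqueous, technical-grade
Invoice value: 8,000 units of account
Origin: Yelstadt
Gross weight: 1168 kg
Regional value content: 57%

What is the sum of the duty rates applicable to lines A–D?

75%

Line A: pharmaceutical → X.3; powder → X.3.3; analytical-grade → X.3.3.2. Scheduled 23%. No special measure applies. → 23%.
Line B: inorganic → X.2; granular → X.2.2; crude → X.2.2.3. Scheduled 11%. Maristan agreement on X.1.1: X.2.2.3 not covered. → 11%.
Line C: inorganic → X.2; powder → X.2.1; technical-grade → X.2.1.3. Scheduled 32%. Yelstadt agreement on X.3.2: X.2.1.3 not covered. → 32%.
Line D: pharmaceutical → X.3; aqueous → X.3.2; technical-grade → X.3.2.1. Scheduled 9%. Yelstadt agreement on X.3.2: RVC ≥ 45% → 20% available; preference 20% not lower than 9% → no reduction. → 9%.
Sum: 23% + 11% + 32% + 9% = 75%.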